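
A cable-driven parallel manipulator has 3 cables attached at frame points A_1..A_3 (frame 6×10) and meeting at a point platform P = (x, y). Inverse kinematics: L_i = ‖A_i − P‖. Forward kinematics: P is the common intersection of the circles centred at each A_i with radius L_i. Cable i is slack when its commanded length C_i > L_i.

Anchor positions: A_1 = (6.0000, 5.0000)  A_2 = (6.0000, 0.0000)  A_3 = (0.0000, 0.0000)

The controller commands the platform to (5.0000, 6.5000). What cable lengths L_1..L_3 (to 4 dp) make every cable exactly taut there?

L_1 = √((6.0000−5.0000)² + (5.0000−6.5000)²) = 1.8028
L_2 = √((6.0000−5.0000)² + (0.0000−6.5000)²) = 6.5765
L_3 = √((0.0000−5.0000)² + (0.0000−6.5000)²) = 8.2006

(1.8028, 6.5765, 8.2006)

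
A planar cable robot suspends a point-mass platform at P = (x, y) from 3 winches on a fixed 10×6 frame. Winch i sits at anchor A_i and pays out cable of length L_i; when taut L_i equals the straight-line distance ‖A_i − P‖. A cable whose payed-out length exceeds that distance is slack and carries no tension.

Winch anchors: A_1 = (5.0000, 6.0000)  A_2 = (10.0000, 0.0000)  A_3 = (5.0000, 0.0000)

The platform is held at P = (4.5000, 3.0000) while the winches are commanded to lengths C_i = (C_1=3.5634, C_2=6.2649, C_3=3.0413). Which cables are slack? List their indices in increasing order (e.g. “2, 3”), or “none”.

1

i=1: geometric 3.0414 vs commanded 3.5634 ⇒ slack
i=2: geometric 6.2650 vs commanded 6.2649 ⇒ taut
i=3: geometric 3.0414 vs commanded 3.0413 ⇒ taut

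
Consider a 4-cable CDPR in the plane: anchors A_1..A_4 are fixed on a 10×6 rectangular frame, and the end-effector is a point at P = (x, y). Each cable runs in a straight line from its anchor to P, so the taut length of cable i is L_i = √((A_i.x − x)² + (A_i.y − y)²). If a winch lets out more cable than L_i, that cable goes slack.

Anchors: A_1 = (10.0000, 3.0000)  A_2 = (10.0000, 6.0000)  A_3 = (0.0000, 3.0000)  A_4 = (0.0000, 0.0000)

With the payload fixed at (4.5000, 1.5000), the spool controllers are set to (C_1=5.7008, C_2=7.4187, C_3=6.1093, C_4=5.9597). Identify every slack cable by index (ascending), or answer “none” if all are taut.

2, 3, 4

cable 1: √((5.5000)²+(1.5000)²)=5.7009, C_1=5.7008: taut
cable 2: √((5.5000)²+(4.5000)²)=7.1063, C_2=7.4187: slack
cable 3: √((-4.5000)²+(1.5000)²)=4.7434, C_3=6.1093: slack
cable 4: √((-4.5000)²+(-1.5000)²)=4.7434, C_4=5.9597: slack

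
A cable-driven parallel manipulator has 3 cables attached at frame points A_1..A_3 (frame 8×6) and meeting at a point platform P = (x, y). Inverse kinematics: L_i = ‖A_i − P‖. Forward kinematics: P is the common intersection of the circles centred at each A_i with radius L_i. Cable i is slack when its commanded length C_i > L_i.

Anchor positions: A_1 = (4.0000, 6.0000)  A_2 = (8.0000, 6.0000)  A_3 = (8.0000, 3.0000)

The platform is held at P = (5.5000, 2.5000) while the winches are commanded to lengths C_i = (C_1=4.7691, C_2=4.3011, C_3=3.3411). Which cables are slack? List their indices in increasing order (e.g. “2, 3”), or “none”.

1, 3

cable 1: L_1 = ‖A_1−P‖ = 3.8079;  C_1 = 4.7691 → slack
cable 2: L_2 = ‖A_2−P‖ = 4.3012;  C_2 = 4.3011 → taut
cable 3: L_3 = ‖A_3−P‖ = 2.5495;  C_3 = 3.3411 → slack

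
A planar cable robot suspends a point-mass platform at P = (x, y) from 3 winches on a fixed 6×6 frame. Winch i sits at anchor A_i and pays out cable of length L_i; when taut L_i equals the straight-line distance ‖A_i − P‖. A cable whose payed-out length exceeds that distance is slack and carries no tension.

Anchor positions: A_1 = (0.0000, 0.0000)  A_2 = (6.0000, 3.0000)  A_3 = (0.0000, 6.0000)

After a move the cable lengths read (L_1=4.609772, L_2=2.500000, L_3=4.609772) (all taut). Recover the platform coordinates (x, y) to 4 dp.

(3.5000, 3.0000)

circle eqns → linear via eq_j − eq_1; set c_j = A_j·A_j − L_j²
c_1 = 0.0000+0.0000−21.2500 = -21.2500
-12.0000·x − 6.0000·y = c_1−c_2 = -60.0000
0.0000·x − 12.0000·y = c_1−c_3 = -36.0000
solve first two rows → x=3.5000, y=3.0000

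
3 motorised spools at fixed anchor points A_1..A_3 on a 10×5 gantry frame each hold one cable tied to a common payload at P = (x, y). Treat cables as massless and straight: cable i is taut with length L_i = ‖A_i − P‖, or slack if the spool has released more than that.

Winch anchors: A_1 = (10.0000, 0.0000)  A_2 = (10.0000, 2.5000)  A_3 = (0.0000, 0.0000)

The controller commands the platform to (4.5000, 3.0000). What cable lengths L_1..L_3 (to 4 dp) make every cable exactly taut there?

(6.2650, 5.5227, 5.4083)

L_1: Δ = A_1−P = (5.5000, -3.0000) → ‖Δ‖ = √39.2500 = 6.2650
L_2: Δ = A_2−P = (5.5000, -0.5000) → ‖Δ‖ = √30.5000 = 5.5227
L_3: Δ = A_3−P = (-4.5000, -3.0000) → ‖Δ‖ = √29.2500 = 5.4083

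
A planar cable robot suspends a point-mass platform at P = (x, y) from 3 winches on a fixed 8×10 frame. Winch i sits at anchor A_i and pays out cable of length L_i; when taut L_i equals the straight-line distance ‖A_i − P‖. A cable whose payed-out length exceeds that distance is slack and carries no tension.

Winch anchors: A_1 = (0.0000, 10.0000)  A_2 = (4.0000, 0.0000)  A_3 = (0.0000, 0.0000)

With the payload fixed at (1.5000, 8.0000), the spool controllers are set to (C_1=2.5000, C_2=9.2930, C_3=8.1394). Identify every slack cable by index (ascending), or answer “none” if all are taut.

2

i=1: geometric 2.5000 vs commanded 2.5000 ⇒ taut
i=2: geometric 8.3815 vs commanded 9.2930 ⇒ slack
i=3: geometric 8.1394 vs commanded 8.1394 ⇒ taut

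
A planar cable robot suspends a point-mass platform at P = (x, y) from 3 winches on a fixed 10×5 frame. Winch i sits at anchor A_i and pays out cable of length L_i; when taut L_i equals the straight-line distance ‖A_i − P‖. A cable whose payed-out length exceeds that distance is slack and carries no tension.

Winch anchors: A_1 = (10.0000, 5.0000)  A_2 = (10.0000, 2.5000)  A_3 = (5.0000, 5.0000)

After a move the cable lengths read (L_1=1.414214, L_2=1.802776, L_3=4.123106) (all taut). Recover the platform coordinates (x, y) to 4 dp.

each cable: (A_i−P)·(A_i−P) = L_i²; let k_i = ‖A_i‖²−L_i²
k_1 = 100.0000+25.0000−2.0000 = 123.0000
row 1: 0.0000x + 5.0000y = 20.0000  (k_2=103.0000)
row 2: 10.0000x + 0.0000y = 90.0000  (k_3=33.0000)
Cramer on rows 1–2 → x = 9.0000, y = 4.0000

(9.0000, 4.0000)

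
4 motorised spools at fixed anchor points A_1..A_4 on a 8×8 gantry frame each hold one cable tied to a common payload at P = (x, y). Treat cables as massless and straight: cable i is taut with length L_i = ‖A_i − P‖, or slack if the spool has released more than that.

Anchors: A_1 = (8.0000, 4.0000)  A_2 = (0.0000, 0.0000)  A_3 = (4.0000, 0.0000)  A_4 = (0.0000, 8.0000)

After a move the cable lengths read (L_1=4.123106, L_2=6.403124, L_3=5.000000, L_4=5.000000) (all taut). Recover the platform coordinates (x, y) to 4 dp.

(4.0000, 5.0000)

circle eqns → linear via eq_j − eq_1; set c_j = A_j·A_j − L_j²
c_1 = 64.0000+16.0000−17.0000 = 63.0000
16.0000·x + 8.0000·y = c_1−c_2 = 104.0000
8.0000·x + 8.0000·y = c_1−c_3 = 72.0000
16.0000·x − 8.0000·y = c_1−c_4 = 24.0000
solve first two rows → x=4.0000, y=5.0000
check cable 4: ‖A_4−P‖² = 25.0000 ≈ L_4² = 25.0000 ✓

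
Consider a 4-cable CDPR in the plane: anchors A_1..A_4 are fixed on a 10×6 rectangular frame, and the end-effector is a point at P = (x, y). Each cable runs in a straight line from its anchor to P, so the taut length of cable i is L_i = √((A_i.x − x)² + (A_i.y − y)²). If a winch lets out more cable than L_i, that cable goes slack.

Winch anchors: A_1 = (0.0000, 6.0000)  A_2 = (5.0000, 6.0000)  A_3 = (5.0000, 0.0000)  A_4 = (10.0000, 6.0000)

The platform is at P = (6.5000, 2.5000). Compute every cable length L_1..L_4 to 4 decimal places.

(7.3824, 3.8079, 2.9155, 4.9497)

L_1 = √((0.0000−6.5000)² + (6.0000−2.5000)²) = 7.3824
L_2 = √((5.0000−6.5000)² + (6.0000−2.5000)²) = 3.8079
L_3 = √((5.0000−6.5000)² + (0.0000−2.5000)²) = 2.9155
L_4 = √((10.0000−6.5000)² + (6.0000−2.5000)²) = 4.9497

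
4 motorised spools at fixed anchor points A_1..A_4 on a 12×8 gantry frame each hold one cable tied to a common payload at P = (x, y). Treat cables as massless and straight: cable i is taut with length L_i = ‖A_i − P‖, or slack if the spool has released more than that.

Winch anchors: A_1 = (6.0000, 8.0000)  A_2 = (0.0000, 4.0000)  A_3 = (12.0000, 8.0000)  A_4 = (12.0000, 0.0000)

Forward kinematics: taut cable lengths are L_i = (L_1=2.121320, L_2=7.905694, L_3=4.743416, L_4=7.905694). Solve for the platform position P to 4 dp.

(7.5000, 6.5000)

expand ‖A_i−P‖²=L_i² and subtract eq 1 (q_i ≔ ‖A_i‖²−L_i²)
q_1 = 36.0000+64.0000−4.5000 = 95.5000
eq1−eq2 → [12.0000  8.0000]·P = 142.0000
eq1−eq3 → [-12.0000  0.0000]·P = -90.0000
eq1−eq4 → [-12.0000  16.0000]·P = 14.0000
2×2 solve → P = (7.5000, 6.5000)
check cable 4: ‖A_4−P‖² = 62.5000 ≈ L_4² = 62.5000 ✓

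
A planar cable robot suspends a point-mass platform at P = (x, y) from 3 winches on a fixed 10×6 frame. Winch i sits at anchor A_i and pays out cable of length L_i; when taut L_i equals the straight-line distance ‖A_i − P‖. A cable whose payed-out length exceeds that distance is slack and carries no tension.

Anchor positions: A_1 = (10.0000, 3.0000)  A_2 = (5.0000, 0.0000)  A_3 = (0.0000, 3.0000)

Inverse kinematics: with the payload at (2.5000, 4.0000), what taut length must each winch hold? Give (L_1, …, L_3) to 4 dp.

(7.5664, 4.7170, 2.6926)

cable 1: Δx=7.5000, Δy=-1.0000; L_1 = √(Δx²+Δy²) = 7.5664
cable 2: Δx=2.5000, Δy=-4.0000; L_2 = √(Δx²+Δy²) = 4.7170
cable 3: Δx=-2.5000, Δy=-1.0000; L_3 = √(Δx²+Δy²) = 2.6926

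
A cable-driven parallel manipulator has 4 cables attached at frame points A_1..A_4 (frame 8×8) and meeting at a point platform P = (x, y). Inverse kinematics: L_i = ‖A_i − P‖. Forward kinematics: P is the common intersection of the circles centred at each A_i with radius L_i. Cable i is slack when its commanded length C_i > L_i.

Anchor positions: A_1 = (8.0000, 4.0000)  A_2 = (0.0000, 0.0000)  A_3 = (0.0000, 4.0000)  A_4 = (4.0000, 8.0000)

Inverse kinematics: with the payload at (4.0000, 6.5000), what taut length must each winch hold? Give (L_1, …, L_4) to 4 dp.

(4.7170, 7.6322, 4.7170, 1.5000)

cable 1: Δx=4.0000, Δy=-2.5000; L_1 = √(Δx²+Δy²) = 4.7170
cable 2: Δx=-4.0000, Δy=-6.5000; L_2 = √(Δx²+Δy²) = 7.6322
cable 3: Δx=-4.0000, Δy=-2.5000; L_3 = √(Δx²+Δy²) = 4.7170
cable 4: Δx=0.0000, Δy=1.5000; L_4 = √(Δx²+Δy²) = 1.5000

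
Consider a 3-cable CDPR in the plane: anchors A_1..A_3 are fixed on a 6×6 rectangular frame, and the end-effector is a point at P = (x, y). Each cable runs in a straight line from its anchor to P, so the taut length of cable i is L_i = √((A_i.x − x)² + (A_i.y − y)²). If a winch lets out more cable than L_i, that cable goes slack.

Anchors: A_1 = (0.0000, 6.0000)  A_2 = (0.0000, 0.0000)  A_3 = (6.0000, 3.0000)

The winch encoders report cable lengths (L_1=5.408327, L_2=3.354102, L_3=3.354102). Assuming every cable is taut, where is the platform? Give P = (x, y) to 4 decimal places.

(3.0000, 1.5000)

expand ‖A_i−P‖²=L_i² and subtract eq 1 (k_i ≔ ‖A_i‖²−L_i²)
k_1 = 0.0000+36.0000−29.2500 = 6.7500
eq1−eq2 → [0.0000  12.0000]·P = 18.0000
eq1−eq3 → [-12.0000  6.0000]·P = -27.0000
2×2 solve → P = (3.0000, 1.5000)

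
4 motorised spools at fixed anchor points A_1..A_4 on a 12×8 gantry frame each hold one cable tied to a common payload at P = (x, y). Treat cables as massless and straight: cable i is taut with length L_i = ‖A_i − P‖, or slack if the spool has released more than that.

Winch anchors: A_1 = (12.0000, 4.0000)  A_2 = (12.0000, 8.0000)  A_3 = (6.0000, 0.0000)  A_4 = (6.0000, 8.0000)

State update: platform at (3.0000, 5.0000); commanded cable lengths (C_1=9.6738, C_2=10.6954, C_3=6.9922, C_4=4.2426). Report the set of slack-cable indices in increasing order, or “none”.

1, 2, 3

i=1: geometric 9.0554 vs commanded 9.6738 ⇒ slack
i=2: geometric 9.4868 vs commanded 10.6954 ⇒ slack
i=3: geometric 5.8310 vs commanded 6.9922 ⇒ slack
i=4: geometric 4.2426 vs commanded 4.2426 ⇒ taut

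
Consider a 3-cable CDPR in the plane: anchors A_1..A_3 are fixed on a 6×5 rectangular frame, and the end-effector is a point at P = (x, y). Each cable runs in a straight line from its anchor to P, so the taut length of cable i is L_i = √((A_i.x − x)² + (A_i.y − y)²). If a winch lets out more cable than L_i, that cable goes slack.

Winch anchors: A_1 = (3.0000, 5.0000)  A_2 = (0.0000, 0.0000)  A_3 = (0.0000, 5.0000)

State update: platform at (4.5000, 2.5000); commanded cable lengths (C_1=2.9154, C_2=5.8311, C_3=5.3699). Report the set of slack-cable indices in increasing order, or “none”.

i=1: geometric 2.9155 vs commanded 2.9154 ⇒ taut
i=2: geometric 5.1478 vs commanded 5.8311 ⇒ slack
i=3: geometric 5.1478 vs commanded 5.3699 ⇒ slack

2, 3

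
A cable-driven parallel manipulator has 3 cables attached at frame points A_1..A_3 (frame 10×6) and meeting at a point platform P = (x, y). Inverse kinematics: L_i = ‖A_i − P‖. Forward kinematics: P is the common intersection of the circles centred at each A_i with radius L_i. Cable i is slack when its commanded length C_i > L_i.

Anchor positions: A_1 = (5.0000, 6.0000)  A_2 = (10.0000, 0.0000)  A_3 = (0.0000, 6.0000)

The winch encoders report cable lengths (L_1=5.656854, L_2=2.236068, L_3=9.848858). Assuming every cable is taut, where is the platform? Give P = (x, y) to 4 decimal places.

circle eqns → linear via eq_j − eq_1; set k_j = A_j·A_j − L_j²
k_1 = 25.0000+36.0000−32.0000 = 29.0000
-10.0000·x + 12.0000·y = k_1−k_2 = -66.0000
10.0000·x + 0.0000·y = k_1−k_3 = 90.0000
solve first two rows → x=9.0000, y=2.0000

(9.0000, 2.0000)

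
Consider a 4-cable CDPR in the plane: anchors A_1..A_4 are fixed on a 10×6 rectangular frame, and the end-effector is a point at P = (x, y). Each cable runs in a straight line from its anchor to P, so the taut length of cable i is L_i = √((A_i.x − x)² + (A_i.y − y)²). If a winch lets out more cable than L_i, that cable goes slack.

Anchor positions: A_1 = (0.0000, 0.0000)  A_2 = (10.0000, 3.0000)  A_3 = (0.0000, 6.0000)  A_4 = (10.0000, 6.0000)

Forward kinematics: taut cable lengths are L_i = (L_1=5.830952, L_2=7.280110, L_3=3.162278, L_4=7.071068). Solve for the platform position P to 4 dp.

(3.0000, 5.0000)

circle eqns → linear via eq_j − eq_1; set q_j = A_j·A_j − L_j²
q_1 = 0.0000+0.0000−34.0000 = -34.0000
-20.0000·x − 6.0000·y = q_1−q_2 = -90.0000
0.0000·x − 12.0000·y = q_1−q_3 = -60.0000
-20.0000·x − 12.0000·y = q_1−q_4 = -120.0000
solve first two rows → x=3.0000, y=5.0000
check cable 4: ‖A_4−P‖² = 50.0000 ≈ L_4² = 50.0000 ✓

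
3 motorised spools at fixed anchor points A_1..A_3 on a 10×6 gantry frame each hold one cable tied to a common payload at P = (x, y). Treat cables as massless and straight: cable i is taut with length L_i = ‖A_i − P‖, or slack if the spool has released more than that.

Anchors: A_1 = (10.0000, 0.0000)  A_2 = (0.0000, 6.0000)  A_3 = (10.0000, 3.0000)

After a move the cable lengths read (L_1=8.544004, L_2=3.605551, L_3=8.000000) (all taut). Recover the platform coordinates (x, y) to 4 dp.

expand ‖A_i−P‖²=L_i² and subtract eq 1 (q_i ≔ ‖A_i‖²−L_i²)
q_1 = 100.0000+0.0000−73.0000 = 27.0000
eq1−eq2 → [20.0000  -12.0000]·P = 4.0000
eq1−eq3 → [0.0000  -6.0000]·P = -18.0000
2×2 solve → P = (2.0000, 3.0000)

(2.0000, 3.0000)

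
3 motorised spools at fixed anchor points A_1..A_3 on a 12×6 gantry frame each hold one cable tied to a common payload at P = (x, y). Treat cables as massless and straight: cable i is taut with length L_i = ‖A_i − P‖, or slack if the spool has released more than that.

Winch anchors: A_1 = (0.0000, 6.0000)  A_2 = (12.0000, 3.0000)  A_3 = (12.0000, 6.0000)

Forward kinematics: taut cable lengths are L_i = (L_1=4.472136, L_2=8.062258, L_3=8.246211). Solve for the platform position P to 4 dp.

expand ‖A_i−P‖²=L_i² and subtract eq 1 (k_i ≔ ‖A_i‖²−L_i²)
k_1 = 0.0000+36.0000−20.0000 = 16.0000
eq1−eq2 → [-24.0000  6.0000]·P = -72.0000
eq1−eq3 → [-24.0000  0.0000]·P = -96.0000
2×2 solve → P = (4.0000, 4.0000)

(4.0000, 4.0000)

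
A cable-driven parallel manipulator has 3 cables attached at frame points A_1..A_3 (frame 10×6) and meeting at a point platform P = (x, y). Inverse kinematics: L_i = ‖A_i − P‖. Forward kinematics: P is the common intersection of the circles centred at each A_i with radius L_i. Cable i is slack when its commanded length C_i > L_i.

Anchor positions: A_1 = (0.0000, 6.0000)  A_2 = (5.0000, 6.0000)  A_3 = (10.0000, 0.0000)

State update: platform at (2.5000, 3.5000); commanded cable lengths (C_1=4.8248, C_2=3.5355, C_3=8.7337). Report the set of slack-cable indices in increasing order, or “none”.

1, 3

i=1: geometric 3.5355 vs commanded 4.8248 ⇒ slack
i=2: geometric 3.5355 vs commanded 3.5355 ⇒ taut
i=3: geometric 8.2765 vs commanded 8.7337 ⇒ slack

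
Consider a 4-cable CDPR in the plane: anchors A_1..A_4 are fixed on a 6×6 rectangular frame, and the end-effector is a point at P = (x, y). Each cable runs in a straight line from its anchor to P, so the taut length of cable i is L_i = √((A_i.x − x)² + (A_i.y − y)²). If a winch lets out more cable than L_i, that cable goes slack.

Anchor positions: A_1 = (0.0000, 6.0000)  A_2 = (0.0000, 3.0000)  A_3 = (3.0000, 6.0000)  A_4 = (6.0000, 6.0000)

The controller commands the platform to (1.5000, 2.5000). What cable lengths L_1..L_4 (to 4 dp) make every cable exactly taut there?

L_1 = √((0.0000−1.5000)² + (6.0000−2.5000)²) = 3.8079
L_2 = √((0.0000−1.5000)² + (3.0000−2.5000)²) = 1.5811
L_3 = √((3.0000−1.5000)² + (6.0000−2.5000)²) = 3.8079
L_4 = √((6.0000−1.5000)² + (6.0000−2.5000)²) = 5.7009

(3.8079, 1.5811, 3.8079, 5.7009)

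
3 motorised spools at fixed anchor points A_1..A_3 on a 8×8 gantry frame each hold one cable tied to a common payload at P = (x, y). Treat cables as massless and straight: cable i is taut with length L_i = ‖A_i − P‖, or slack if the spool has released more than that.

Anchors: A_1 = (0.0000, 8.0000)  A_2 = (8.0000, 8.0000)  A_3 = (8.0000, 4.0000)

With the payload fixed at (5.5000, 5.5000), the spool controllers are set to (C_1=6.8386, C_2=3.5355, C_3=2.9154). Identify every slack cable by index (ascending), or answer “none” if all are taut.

i=1: geometric 6.0415 vs commanded 6.8386 ⇒ slack
i=2: geometric 3.5355 vs commanded 3.5355 ⇒ taut
i=3: geometric 2.9155 vs commanded 2.9154 ⇒ taut

1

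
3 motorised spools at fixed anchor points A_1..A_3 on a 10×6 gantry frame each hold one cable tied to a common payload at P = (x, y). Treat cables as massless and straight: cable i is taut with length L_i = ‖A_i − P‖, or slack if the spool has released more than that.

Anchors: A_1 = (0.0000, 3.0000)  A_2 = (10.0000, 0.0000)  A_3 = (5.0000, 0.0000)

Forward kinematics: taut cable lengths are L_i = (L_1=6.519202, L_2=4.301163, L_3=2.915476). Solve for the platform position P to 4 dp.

(6.5000, 2.5000)

each cable: (A_i−P)·(A_i−P) = L_i²; let q_i = ‖A_i‖²−L_i²
q_1 = 0.0000+9.0000−42.5000 = -33.5000
row 1: -20.0000x + 6.0000y = -115.0000  (q_2=81.5000)
row 2: -10.0000x + 6.0000y = -50.0000  (q_3=16.5000)
Cramer on rows 1–2 → x = 6.5000, y = 2.5000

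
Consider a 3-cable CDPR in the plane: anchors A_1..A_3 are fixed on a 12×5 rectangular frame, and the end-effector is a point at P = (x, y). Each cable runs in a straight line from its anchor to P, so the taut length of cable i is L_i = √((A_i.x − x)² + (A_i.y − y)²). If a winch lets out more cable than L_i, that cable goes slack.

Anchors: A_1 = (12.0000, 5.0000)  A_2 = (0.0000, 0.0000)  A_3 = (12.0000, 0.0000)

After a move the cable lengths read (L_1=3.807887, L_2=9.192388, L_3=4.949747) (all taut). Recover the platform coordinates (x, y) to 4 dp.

(8.5000, 3.5000)

each cable: (A_i−P)·(A_i−P) = L_i²; let q_i = ‖A_i‖²−L_i²
q_1 = 144.0000+25.0000−14.5000 = 154.5000
row 1: 24.0000x + 10.0000y = 239.0000  (q_2=-84.5000)
row 2: 0.0000x + 10.0000y = 35.0000  (q_3=119.5000)
Cramer on rows 1–2 → x = 8.5000, y = 3.5000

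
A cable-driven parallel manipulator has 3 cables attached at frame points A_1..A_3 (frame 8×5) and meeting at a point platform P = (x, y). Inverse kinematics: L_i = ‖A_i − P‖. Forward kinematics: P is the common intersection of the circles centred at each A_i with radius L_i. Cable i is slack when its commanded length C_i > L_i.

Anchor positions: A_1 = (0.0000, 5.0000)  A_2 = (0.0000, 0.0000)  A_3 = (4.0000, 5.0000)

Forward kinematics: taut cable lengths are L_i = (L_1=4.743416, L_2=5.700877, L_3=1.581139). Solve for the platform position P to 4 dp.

circle eqns → linear via eq_j − eq_1; set k_j = A_j·A_j − L_j²
k_1 = 0.0000+25.0000−22.5000 = 2.5000
0.0000·x + 10.0000·y = k_1−k_2 = 35.0000
-8.0000·x + 0.0000·y = k_1−k_3 = -36.0000
solve first two rows → x=4.5000, y=3.5000

(4.5000, 3.5000)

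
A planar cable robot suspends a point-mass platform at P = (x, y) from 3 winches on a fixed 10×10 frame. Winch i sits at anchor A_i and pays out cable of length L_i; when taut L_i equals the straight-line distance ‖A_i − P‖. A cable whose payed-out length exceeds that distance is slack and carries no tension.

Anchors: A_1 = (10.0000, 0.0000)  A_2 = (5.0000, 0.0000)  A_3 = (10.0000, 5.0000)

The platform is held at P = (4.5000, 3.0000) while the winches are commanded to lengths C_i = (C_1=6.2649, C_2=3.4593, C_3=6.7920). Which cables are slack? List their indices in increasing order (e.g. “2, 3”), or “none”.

cable 1: L_1 = ‖A_1−P‖ = 6.2650;  C_1 = 6.2649 → taut
cable 2: L_2 = ‖A_2−P‖ = 3.0414;  C_2 = 3.4593 → slack
cable 3: L_3 = ‖A_3−P‖ = 5.8523;  C_3 = 6.7920 → slack

2, 3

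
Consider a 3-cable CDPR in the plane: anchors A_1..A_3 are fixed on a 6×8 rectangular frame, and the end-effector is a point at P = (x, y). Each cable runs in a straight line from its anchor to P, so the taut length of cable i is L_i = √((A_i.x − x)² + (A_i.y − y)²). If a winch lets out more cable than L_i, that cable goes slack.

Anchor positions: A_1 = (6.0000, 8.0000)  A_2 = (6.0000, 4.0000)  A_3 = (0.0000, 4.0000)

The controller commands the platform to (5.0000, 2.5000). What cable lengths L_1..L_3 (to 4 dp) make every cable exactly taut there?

(5.5902, 1.8028, 5.2202)

L_1: Δ = A_1−P = (1.0000, 5.5000) → ‖Δ‖ = √31.2500 = 5.5902
L_2: Δ = A_2−P = (1.0000, 1.5000) → ‖Δ‖ = √3.2500 = 1.8028
L_3: Δ = A_3−P = (-5.0000, 1.5000) → ‖Δ‖ = √27.2500 = 5.2202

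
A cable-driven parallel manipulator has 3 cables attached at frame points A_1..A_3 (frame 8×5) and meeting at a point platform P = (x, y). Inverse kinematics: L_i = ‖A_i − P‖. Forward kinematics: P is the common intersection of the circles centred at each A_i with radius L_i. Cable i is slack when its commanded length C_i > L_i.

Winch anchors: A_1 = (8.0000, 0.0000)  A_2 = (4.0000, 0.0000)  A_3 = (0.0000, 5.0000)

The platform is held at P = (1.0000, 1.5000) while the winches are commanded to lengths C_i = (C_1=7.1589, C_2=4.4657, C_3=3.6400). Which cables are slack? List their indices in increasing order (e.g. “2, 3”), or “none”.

cable 1: √((7.0000)²+(-1.5000)²)=7.1589, C_1=7.1589: taut
cable 2: √((3.0000)²+(-1.5000)²)=3.3541, C_2=4.4657: slack
cable 3: √((-1.0000)²+(3.5000)²)=3.6401, C_3=3.6400: taut

2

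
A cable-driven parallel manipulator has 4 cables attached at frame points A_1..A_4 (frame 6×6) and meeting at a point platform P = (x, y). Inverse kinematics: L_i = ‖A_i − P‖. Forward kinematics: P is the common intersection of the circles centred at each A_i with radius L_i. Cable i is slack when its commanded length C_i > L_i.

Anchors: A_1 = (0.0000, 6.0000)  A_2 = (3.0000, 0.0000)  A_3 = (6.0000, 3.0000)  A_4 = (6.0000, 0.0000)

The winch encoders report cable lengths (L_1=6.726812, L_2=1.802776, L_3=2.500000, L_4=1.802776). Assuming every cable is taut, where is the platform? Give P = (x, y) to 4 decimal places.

each cable: (A_i−P)·(A_i−P) = L_i²; let k_i = ‖A_i‖²−L_i²
k_1 = 0.0000+36.0000−45.2500 = -9.2500
row 1: -6.0000x + 12.0000y = -15.0000  (k_2=5.7500)
row 2: -12.0000x + 6.0000y = -48.0000  (k_3=38.7500)
row 3: -12.0000x + 12.0000y = -42.0000  (k_4=32.7500)
Cramer on rows 1–2 → x = 4.5000, y = 1.0000
check cable 4: ‖A_4−P‖² = 3.2500 ≈ L_4² = 3.2500 ✓

(4.5000, 1.0000)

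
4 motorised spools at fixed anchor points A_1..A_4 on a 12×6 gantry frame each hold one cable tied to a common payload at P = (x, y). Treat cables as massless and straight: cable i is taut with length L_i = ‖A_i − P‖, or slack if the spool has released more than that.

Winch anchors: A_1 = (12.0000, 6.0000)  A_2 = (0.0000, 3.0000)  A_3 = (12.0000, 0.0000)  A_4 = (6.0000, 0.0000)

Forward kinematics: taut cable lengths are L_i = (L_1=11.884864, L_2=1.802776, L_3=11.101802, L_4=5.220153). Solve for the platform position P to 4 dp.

(1.0000, 1.5000)

expand ‖A_i−P‖²=L_i² and subtract eq 1 (q_i ≔ ‖A_i‖²−L_i²)
q_1 = 144.0000+36.0000−141.2500 = 38.7500
eq1−eq2 → [24.0000  6.0000]·P = 33.0000
eq1−eq3 → [0.0000  12.0000]·P = 18.0000
eq1−eq4 → [12.0000  12.0000]·P = 30.0000
2×2 solve → P = (1.0000, 1.5000)
check cable 4: ‖A_4−P‖² = 27.2500 ≈ L_4² = 27.2500 ✓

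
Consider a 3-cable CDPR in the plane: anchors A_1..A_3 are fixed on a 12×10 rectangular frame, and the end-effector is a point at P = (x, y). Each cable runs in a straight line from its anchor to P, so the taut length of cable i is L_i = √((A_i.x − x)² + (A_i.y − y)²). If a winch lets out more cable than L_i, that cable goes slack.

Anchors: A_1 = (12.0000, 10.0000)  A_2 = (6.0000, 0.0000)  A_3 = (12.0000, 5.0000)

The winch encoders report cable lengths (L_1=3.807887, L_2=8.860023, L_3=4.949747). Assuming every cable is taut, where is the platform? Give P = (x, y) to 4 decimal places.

(8.5000, 8.5000)

expand ‖A_i−P‖²=L_i² and subtract eq 1 (c_i ≔ ‖A_i‖²−L_i²)
c_1 = 144.0000+100.0000−14.5000 = 229.5000
eq1−eq2 → [12.0000  20.0000]·P = 272.0000
eq1−eq3 → [0.0000  10.0000]·P = 85.0000
2×2 solve → P = (8.5000, 8.5000)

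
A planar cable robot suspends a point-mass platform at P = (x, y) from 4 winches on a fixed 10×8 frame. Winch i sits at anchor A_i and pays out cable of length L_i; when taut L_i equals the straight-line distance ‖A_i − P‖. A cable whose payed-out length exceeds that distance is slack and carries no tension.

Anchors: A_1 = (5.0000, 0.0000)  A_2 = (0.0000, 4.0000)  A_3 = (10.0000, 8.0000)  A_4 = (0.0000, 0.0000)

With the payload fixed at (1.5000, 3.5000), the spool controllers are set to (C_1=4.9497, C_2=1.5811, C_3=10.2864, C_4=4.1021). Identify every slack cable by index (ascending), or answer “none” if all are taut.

3, 4

cable 1: √((3.5000)²+(-3.5000)²)=4.9497, C_1=4.9497: taut
cable 2: √((-1.5000)²+(0.5000)²)=1.5811, C_2=1.5811: taut
cable 3: √((8.5000)²+(4.5000)²)=9.6177, C_3=10.2864: slack
cable 4: √((-1.5000)²+(-3.5000)²)=3.8079, C_4=4.1021: slack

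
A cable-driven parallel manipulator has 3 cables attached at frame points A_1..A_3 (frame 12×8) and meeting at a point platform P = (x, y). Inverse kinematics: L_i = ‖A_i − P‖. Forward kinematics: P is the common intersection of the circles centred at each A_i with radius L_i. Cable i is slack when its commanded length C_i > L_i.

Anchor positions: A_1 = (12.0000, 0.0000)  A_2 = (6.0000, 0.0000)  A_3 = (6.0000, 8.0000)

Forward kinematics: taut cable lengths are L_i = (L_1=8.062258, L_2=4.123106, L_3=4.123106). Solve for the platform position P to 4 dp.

(5.0000, 4.0000)

circle eqns → linear via eq_j − eq_1; set q_j = A_j·A_j − L_j²
q_1 = 144.0000+0.0000−65.0000 = 79.0000
12.0000·x + 0.0000·y = q_1−q_2 = 60.0000
12.0000·x − 16.0000·y = q_1−q_3 = -4.0000
solve first two rows → x=5.0000, y=4.0000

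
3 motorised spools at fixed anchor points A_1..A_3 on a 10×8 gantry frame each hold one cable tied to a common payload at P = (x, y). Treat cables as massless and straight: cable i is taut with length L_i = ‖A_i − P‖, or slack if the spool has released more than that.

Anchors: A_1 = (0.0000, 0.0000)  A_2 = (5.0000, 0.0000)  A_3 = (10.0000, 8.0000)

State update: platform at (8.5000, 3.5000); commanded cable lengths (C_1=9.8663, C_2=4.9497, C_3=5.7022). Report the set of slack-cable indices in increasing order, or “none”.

cable 1: L_1 = ‖A_1−P‖ = 9.1924;  C_1 = 9.8663 → slack
cable 2: L_2 = ‖A_2−P‖ = 4.9497;  C_2 = 4.9497 → taut
cable 3: L_3 = ‖A_3−P‖ = 4.7434;  C_3 = 5.7022 → slack

1, 3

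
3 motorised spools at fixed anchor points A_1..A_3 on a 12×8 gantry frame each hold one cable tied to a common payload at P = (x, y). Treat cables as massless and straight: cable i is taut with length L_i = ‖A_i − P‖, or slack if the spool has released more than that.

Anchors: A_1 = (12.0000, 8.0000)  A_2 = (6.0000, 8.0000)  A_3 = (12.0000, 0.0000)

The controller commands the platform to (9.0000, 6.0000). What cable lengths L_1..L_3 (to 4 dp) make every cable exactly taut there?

(3.6056, 3.6056, 6.7082)

L_1: Δ = A_1−P = (3.0000, 2.0000) → ‖Δ‖ = √13.0000 = 3.6056
L_2: Δ = A_2−P = (-3.0000, 2.0000) → ‖Δ‖ = √13.0000 = 3.6056
L_3: Δ = A_3−P = (3.0000, -6.0000) → ‖Δ‖ = √45.0000 = 6.7082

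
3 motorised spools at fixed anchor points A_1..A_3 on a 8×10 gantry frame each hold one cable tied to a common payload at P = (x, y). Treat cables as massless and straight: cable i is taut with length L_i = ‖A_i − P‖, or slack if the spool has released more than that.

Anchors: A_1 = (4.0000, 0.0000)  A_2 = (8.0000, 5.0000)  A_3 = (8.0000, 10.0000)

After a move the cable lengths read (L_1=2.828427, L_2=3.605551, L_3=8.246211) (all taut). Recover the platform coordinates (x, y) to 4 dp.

(6.0000, 2.0000)

expand ‖A_i−P‖²=L_i² and subtract eq 1 (k_i ≔ ‖A_i‖²−L_i²)
k_1 = 16.0000+0.0000−8.0000 = 8.0000
eq1−eq2 → [-8.0000  -10.0000]·P = -68.0000
eq1−eq3 → [-8.0000  -20.0000]·P = -88.0000
2×2 solve → P = (6.0000, 2.0000)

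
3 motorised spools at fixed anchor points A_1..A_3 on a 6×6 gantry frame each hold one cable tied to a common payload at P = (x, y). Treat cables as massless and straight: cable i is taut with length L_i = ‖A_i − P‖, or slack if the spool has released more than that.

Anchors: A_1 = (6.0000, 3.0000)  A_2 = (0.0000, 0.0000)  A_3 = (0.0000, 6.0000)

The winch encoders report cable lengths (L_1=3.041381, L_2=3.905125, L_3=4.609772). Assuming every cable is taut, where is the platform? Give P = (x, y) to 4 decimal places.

(3.0000, 2.5000)

circle eqns → linear via eq_j − eq_1; set k_j = A_j·A_j − L_j²
k_1 = 36.0000+9.0000−9.2500 = 35.7500
12.0000·x + 6.0000·y = k_1−k_2 = 51.0000
12.0000·x − 6.0000·y = k_1−k_3 = 21.0000
solve first two rows → x=3.0000, y=2.5000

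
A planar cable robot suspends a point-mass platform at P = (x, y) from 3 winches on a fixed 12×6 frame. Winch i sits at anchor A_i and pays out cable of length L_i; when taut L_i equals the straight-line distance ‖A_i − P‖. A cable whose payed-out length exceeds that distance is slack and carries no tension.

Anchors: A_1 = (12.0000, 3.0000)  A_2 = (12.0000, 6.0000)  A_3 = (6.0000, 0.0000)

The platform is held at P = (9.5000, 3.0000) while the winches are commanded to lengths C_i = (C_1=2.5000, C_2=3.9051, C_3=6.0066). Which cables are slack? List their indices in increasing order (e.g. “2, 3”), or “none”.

cable 1: √((2.5000)²+(0.0000)²)=2.5000, C_1=2.5000: taut
cable 2: √((2.5000)²+(3.0000)²)=3.9051, C_2=3.9051: taut
cable 3: √((-3.5000)²+(-3.0000)²)=4.6098, C_3=6.0066: slack

3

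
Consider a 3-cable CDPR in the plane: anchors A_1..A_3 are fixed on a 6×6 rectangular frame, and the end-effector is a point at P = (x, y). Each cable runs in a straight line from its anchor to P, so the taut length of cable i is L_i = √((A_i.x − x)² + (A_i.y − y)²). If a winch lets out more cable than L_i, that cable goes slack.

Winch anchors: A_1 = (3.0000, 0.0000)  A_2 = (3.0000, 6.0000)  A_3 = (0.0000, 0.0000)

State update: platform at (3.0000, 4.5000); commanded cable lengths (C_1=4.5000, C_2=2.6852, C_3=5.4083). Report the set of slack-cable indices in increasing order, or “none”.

cable 1: √((0.0000)²+(-4.5000)²)=4.5000, C_1=4.5000: taut
cable 2: √((0.0000)²+(1.5000)²)=1.5000, C_2=2.6852: slack
cable 3: √((-3.0000)²+(-4.5000)²)=5.4083, C_3=5.4083: taut

2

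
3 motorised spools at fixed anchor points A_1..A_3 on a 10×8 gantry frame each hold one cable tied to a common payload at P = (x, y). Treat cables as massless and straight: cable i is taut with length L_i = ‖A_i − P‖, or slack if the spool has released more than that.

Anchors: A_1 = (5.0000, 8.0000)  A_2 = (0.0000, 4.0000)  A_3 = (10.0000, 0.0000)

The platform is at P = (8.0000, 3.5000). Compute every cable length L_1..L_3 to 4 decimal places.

(5.4083, 8.0156, 4.0311)

L_1 = √((5.0000−8.0000)² + (8.0000−3.5000)²) = 5.4083
L_2 = √((0.0000−8.0000)² + (4.0000−3.5000)²) = 8.0156
L_3 = √((10.0000−8.0000)² + (0.0000−3.5000)²) = 4.0311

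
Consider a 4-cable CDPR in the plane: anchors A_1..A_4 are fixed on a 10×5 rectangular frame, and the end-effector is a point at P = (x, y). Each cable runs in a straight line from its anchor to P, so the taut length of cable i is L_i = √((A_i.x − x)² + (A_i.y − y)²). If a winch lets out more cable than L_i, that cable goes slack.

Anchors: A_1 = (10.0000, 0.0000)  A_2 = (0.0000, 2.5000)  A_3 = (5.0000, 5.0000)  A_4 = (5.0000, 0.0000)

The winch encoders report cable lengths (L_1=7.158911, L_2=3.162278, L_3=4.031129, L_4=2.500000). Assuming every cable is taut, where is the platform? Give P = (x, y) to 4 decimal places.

(3.0000, 1.5000)

each cable: (A_i−P)·(A_i−P) = L_i²; let q_i = ‖A_i‖²−L_i²
q_1 = 100.0000+0.0000−51.2500 = 48.7500
row 1: 20.0000x − 5.0000y = 52.5000  (q_2=-3.7500)
row 2: 10.0000x − 10.0000y = 15.0000  (q_3=33.7500)
row 3: 10.0000x + 0.0000y = 30.0000  (q_4=18.7500)
Cramer on rows 1–2 → x = 3.0000, y = 1.5000
check cable 4: ‖A_4−P‖² = 6.2500 ≈ L_4² = 6.2500 ✓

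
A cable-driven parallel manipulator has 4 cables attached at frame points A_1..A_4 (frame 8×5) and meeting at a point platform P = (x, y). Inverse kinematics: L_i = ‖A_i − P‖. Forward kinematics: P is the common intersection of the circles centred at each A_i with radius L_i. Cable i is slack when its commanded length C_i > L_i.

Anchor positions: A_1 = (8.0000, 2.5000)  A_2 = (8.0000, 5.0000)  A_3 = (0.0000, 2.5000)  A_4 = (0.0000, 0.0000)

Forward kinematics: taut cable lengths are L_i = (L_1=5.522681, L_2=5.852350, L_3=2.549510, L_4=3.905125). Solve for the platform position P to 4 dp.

(2.5000, 3.0000)

expand ‖A_i−P‖²=L_i² and subtract eq 1 (k_i ≔ ‖A_i‖²−L_i²)
k_1 = 64.0000+6.2500−30.5000 = 39.7500
eq1−eq2 → [0.0000  -5.0000]·P = -15.0000
eq1−eq3 → [16.0000  0.0000]·P = 40.0000
eq1−eq4 → [16.0000  5.0000]·P = 55.0000
2×2 solve → P = (2.5000, 3.0000)
check cable 4: ‖A_4−P‖² = 15.2500 ≈ L_4² = 15.2500 ✓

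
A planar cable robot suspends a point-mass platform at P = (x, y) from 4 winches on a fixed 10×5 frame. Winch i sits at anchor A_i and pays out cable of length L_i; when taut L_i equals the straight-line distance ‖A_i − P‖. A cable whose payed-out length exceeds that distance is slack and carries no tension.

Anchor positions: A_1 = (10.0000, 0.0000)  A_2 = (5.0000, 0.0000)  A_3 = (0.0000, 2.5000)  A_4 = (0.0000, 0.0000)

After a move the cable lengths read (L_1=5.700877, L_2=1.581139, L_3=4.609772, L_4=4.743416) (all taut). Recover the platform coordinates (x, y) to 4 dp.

(4.5000, 1.5000)

expand ‖A_i−P‖²=L_i² and subtract eq 1 (q_i ≔ ‖A_i‖²−L_i²)
q_1 = 100.0000+0.0000−32.5000 = 67.5000
eq1−eq2 → [10.0000  0.0000]·P = 45.0000
eq1−eq3 → [20.0000  -5.0000]·P = 82.5000
eq1−eq4 → [20.0000  0.0000]·P = 90.0000
2×2 solve → P = (4.5000, 1.5000)
check cable 4: ‖A_4−P‖² = 22.5000 ≈ L_4² = 22.5000 ✓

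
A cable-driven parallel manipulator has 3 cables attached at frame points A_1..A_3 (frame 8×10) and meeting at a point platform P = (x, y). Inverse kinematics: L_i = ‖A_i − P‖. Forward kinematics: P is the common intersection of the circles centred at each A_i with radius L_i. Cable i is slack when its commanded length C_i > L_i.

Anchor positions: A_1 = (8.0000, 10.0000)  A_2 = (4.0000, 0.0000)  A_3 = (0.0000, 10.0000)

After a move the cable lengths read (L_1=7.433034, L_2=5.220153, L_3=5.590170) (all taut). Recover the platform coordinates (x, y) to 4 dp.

expand ‖A_i−P‖²=L_i² and subtract eq 1 (q_i ≔ ‖A_i‖²−L_i²)
q_1 = 64.0000+100.0000−55.2500 = 108.7500
eq1−eq2 → [8.0000  20.0000]·P = 120.0000
eq1−eq3 → [16.0000  0.0000]·P = 40.0000
2×2 solve → P = (2.5000, 5.0000)

(2.5000, 5.0000)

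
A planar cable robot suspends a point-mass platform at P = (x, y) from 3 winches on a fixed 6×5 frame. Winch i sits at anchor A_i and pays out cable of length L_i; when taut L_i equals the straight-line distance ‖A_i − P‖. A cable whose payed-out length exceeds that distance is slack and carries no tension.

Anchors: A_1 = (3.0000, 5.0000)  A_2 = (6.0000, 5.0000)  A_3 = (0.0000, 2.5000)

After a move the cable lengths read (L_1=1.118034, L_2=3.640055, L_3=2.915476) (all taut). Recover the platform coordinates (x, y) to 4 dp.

circle eqns → linear via eq_j − eq_1; set c_j = A_j·A_j − L_j²
c_1 = 9.0000+25.0000−1.2500 = 32.7500
-6.0000·x + 0.0000·y = c_1−c_2 = -15.0000
6.0000·x + 5.0000·y = c_1−c_3 = 35.0000
solve first two rows → x=2.5000, y=4.0000

(2.5000, 4.0000)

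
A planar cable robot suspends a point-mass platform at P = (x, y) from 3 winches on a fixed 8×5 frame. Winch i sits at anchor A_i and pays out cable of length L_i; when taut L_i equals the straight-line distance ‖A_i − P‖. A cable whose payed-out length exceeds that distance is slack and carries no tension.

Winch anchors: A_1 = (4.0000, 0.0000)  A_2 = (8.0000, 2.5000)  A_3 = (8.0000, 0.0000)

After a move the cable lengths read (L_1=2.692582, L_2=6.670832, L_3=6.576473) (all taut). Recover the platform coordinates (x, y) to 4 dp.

each cable: (A_i−P)·(A_i−P) = L_i²; let k_i = ‖A_i‖²−L_i²
k_1 = 16.0000+0.0000−7.2500 = 8.7500
row 1: -8.0000x − 5.0000y = -17.0000  (k_2=25.7500)
row 2: -8.0000x + 0.0000y = -12.0000  (k_3=20.7500)
Cramer on rows 1–2 → x = 1.5000, y = 1.0000

(1.5000, 1.0000)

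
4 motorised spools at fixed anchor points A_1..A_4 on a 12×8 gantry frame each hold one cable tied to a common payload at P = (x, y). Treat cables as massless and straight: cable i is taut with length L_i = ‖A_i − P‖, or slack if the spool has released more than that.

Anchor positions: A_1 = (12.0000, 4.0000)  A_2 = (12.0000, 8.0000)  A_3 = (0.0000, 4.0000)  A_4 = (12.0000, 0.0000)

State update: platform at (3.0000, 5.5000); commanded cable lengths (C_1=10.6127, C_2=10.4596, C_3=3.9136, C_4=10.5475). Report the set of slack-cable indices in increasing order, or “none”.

1, 2, 3

cable 1: √((9.0000)²+(-1.5000)²)=9.1241, C_1=10.6127: slack
cable 2: √((9.0000)²+(2.5000)²)=9.3408, C_2=10.4596: slack
cable 3: √((-3.0000)²+(-1.5000)²)=3.3541, C_3=3.9136: slack
cable 4: √((9.0000)²+(-5.5000)²)=10.5475, C_4=10.5475: taut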